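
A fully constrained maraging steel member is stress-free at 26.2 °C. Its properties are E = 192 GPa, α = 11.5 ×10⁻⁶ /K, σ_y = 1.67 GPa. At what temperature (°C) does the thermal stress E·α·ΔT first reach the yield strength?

783 °C

σ_y = 1.67 GPa = 1670 MPa.
E·α·ΔT = 1670 MPa ⇒ ΔT = 1670 / (192.0×10³ × 11.5×10⁻⁶) = 756.3 K.
T = 26.2 + 756.3 = 782.5 °C.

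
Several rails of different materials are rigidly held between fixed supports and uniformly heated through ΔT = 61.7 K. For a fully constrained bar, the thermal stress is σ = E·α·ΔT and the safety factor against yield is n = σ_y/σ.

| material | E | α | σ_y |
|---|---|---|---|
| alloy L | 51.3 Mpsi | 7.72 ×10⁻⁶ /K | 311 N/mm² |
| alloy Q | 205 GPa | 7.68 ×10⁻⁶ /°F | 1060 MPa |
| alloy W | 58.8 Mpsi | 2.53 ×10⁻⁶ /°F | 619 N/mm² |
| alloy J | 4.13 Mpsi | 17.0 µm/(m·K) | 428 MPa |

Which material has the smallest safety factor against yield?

alloy L

In consistent units (E in GPa, α in ×10⁻⁶/K, σ_y in MPa):
  alloy L: E = 353.7, α = 7.72, σ_y = 311.0 → σ = 168 MPa, n = 1.85
  alloy Q: E = 205.0, α = 13.8, σ_y = 1060 → σ = 175 MPa, n = 6.06
  alloy W: E = 405.4, α = 4.55, σ_y = 619.0 → σ = 114 MPa, n = 5.43
  alloy J: E = 28.48, α = 17.0, σ_y = 428.0 → σ = 29.9 MPa, n = 14.3
Smallest n: alloy L with n = 1.85.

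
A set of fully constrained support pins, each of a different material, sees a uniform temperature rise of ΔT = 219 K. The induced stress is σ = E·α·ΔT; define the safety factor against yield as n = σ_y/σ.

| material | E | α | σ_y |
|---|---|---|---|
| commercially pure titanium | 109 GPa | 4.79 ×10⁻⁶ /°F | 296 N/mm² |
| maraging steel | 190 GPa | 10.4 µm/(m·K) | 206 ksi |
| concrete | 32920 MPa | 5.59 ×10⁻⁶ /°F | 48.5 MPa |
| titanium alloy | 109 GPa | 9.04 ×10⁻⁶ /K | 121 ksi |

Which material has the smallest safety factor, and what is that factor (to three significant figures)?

concrete, n = 0.669

In consistent units (E in GPa, α in ×10⁻⁶/K, σ_y in MPa):
  commercially pure titanium: E = 109.0, α = 8.62, σ_y = 296.0 → σ = 206 MPa, n = 1.44
  maraging steel: E = 190.0, α = 10.4, σ_y = 1420 → σ = 433 MPa, n = 3.28
  concrete: E = 32.92, α = 10.1, σ_y = 48.50 → σ = 72.5 MPa, n = 0.669
  titanium alloy: E = 109.0, α = 9.04, σ_y = 834.3 → σ = 216 MPa, n = 3.87
Smallest n: concrete with n = 0.669.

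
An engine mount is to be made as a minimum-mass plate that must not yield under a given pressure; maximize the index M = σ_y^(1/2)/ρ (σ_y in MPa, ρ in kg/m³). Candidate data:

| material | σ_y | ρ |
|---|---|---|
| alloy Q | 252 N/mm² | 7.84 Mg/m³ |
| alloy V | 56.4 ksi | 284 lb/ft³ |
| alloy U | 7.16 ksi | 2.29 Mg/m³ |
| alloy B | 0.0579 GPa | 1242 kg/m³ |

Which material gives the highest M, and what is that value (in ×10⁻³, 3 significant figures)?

alloy B, M = 6.13×10⁻³

Normalizing units and computing the index:
  alloy Q: σ_y = 252.0 MPa, ρ = 7840 kg/m³
  alloy V: σ_y = 388.9 MPa, ρ = 4549 kg/m³
  alloy U: σ_y = 49.37 MPa, ρ = 2290 kg/m³
  alloy B: σ_y = 57.90 MPa, ρ = 1242 kg/m³
  alloy B: M = 6.13×10⁻³
  alloy V: M = 4.33×10⁻³
  alloy U: M = 3.07×10⁻³
  alloy Q: M = 2.02×10⁻³
Alloy B ranks first.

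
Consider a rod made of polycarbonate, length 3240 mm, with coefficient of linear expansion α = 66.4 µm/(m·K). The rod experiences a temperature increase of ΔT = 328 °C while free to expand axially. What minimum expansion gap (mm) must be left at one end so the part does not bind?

70.6 mm

ΔL = α·L₀·ΔT = 66.4×10⁻⁶ × 3240 mm × 328.0 K = 70.6 mm.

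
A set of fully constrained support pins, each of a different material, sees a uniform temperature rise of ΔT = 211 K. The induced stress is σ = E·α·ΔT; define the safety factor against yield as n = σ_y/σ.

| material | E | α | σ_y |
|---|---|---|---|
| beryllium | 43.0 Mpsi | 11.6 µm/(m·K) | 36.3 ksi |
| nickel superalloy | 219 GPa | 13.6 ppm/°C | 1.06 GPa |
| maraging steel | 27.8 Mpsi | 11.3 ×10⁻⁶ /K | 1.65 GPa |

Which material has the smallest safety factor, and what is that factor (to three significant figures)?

beryllium, n = 0.345

With everything in SI (GPa, ×10⁻⁶/K, MPa):
  beryllium: E = 296.5, α = 11.6, σ_y = 250.3 → σ = 726 MPa, n = 0.345
  nickel superalloy: E = 219.0, α = 13.6, σ_y = 1060 → σ = 628 MPa, n = 1.69
  maraging steel: E = 191.7, α = 11.3, σ_y = 1650 → σ = 457 MPa, n = 3.61
Smallest n: beryllium with n = 0.345.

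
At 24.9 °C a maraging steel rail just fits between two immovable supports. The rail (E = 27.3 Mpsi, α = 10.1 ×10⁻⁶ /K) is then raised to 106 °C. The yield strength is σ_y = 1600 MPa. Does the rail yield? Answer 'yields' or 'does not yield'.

E = 27.3 Mpsi = 188.2 GPa.
ΔT = 81.10 K. Constrained thermal stress σ = E·α·ΔT = 188.2×10³ MPa × 10.1×10⁻⁶ × 81.10 = 154 MPa (compressive).
Compare to σ_y = 1600 MPa: σ < σ_y, so it does not yield.

does not yield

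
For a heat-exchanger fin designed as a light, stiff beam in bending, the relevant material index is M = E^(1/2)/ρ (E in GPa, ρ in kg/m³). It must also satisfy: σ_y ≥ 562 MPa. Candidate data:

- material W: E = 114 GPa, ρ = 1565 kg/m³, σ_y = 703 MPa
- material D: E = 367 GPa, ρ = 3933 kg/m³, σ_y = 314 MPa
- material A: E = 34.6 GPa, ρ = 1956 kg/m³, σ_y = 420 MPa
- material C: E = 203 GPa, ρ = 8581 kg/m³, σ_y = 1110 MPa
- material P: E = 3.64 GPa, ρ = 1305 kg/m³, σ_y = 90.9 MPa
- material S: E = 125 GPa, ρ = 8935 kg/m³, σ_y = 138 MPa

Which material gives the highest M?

Screen on constraints: σ_y ≥ 562 MPa. Survivors: material W, material C.
Per-candidate index values:
  material W: M = 6.82×10⁻³
  material C: M = 1.66×10⁻³
Material W has the largest M.

material W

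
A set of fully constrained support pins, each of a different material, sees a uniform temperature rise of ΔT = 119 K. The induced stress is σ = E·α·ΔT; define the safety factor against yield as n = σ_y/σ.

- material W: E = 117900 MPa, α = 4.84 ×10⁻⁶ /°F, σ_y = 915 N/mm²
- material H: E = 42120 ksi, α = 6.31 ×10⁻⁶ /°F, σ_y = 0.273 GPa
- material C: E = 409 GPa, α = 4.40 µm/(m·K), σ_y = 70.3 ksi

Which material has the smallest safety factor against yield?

material H

With everything in SI (GPa, ×10⁻⁶/K, MPa):
  material W: E = 117.9, α = 8.71, σ_y = 915.0 → σ = 122 MPa, n = 7.49
  material H: E = 290.4, α = 11.4, σ_y = 273.0 → σ = 393 MPa, n = 0.696
  material C: E = 409.0, α = 4.40, σ_y = 484.7 → σ = 214 MPa, n = 2.26
Material H has the lowest safety factor, n = 0.696.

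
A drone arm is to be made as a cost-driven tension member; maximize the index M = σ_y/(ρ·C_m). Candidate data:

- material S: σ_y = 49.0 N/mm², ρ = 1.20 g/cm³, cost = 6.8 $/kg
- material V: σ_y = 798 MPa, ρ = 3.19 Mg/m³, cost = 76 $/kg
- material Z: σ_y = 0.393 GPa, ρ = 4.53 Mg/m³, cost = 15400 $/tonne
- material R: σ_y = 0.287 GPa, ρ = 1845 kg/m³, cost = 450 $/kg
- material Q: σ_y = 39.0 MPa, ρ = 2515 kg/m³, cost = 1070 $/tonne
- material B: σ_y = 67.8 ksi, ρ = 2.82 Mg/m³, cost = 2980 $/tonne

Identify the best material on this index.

material B

Putting every candidate on a common basis:
  material S: σ_y = 49.00 MPa, ρ = 1200 kg/m³, cost = 6.800 $/kg
  material V: σ_y = 798.0 MPa, ρ = 3190 kg/m³, cost = 76.00 $/kg
  material Z: σ_y = 393.0 MPa, ρ = 4530 kg/m³, cost = 15.40 $/kg
  material R: σ_y = 287.0 MPa, ρ = 1845 kg/m³, cost = 450.0 $/kg
  material Q: σ_y = 39.00 MPa, ρ = 2515 kg/m³, cost = 1.070 $/kg
  material B: σ_y = 467.5 MPa, ρ = 2820 kg/m³, cost = 2.980 $/kg
  material B: M = 55.6 kN·m per $
  material Q: M = 14.5 kN·m per $
  material S: M = 6.00 kN·m per $
  material Z: M = 5.63 kN·m per $
  material V: M = 3.29 kN·m per $
  material R: M = 0.346 kN·m per $
Highest index: material B.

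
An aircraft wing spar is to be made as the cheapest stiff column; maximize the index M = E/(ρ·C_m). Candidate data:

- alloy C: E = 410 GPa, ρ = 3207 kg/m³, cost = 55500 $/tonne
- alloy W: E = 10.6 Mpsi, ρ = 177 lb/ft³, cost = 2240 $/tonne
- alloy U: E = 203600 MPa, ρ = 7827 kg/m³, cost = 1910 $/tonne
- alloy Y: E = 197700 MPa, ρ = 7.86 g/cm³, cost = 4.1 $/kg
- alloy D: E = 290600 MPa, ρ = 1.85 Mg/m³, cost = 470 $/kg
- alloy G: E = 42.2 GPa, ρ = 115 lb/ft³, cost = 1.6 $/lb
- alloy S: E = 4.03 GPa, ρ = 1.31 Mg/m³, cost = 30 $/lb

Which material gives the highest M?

alloy U

After converting to SI:
  alloy C: E = 410.0 GPa, ρ = 3207 kg/m³, cost = 55.50 $/kg
  alloy W: E = 73.08 GPa, ρ = 2835 kg/m³, cost = 2.240 $/kg
  alloy U: E = 203.6 GPa, ρ = 7827 kg/m³, cost = 1.910 $/kg
  alloy Y: E = 197.7 GPa, ρ = 7860 kg/m³, cost = 4.100 $/kg
  alloy D: E = 290.6 GPa, ρ = 1850 kg/m³, cost = 470.0 $/kg
  alloy G: E = 42.20 GPa, ρ = 1842 kg/m³, cost = 3.527 $/kg
  alloy S: E = 4.030 GPa, ρ = 1310 kg/m³, cost = 66.14 $/kg
  alloy U: M = 13.6 MN·m per $
  alloy W: M = 11.5 MN·m per $
  alloy G: M = 6.49 MN·m per $
  alloy Y: M = 6.13 MN·m per $
  alloy C: M = 2.30 MN·m per $
  alloy D: M = 0.334 MN·m per $
  alloy S: M = 0.0465 MN·m per $
The maximum is for alloy U.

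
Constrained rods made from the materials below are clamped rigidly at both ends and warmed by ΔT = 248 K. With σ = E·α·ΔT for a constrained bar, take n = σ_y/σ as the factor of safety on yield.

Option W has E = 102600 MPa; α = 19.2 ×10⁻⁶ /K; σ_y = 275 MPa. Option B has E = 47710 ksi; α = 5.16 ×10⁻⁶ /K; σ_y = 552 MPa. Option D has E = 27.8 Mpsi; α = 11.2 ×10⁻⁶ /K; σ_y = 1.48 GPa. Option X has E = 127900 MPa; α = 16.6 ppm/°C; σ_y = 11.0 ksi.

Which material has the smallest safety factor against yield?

option X

In consistent units (E in GPa, α in ×10⁻⁶/K, σ_y in MPa):
  option W: E = 102.6, α = 19.2, σ_y = 275.0 → σ = 489 MPa, n = 0.563
  option B: E = 328.9, α = 5.16, σ_y = 552.0 → σ = 421 MPa, n = 1.31
  option D: E = 191.7, α = 11.2, σ_y = 1480 → σ = 532 MPa, n = 2.78
  option X: E = 127.9, α = 16.6, σ_y = 75.84 → σ = 527 MPa, n = 0.144
Option X has the lowest safety factor, n = 0.144.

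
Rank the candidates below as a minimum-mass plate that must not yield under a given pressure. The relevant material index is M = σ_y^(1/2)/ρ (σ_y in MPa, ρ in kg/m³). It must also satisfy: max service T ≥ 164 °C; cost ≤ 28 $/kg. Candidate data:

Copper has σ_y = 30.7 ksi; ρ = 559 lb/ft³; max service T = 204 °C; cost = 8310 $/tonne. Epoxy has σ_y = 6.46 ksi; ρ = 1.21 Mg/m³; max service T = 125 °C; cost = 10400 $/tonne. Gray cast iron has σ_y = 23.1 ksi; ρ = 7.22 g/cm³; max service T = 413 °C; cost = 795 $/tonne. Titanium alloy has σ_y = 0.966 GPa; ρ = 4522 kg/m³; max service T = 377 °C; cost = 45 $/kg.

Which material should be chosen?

gray cast iron

Screen on constraints: max service T ≥ 164 °C; cost ≤ 28 $/kg. Survivors: copper, gray cast iron.
In SI units:
  copper: σ_y = 211.7 MPa, ρ = 8954 kg/m³
  gray cast iron: σ_y = 159.3 MPa, ρ = 7220 kg/m³
  gray cast iron: M = 1.75×10⁻³
  copper: M = 1.62×10⁻³
The maximum is for gray cast iron.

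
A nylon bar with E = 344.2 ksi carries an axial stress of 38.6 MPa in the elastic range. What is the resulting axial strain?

0.0163

E = 344.2 ksi = 2.373 GPa = 2373 MPa.
ε = σ/E = 38.6 / 2373 = 0.0163.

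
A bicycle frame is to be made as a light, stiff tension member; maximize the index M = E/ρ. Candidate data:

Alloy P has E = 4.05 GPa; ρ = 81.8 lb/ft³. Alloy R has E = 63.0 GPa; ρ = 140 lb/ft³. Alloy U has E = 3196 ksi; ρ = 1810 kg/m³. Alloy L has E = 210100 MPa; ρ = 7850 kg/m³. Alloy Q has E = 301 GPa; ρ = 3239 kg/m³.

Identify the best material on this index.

alloy Q

Convert each candidate to consistent units, then evaluate M:
  alloy P: E = 4.050 GPa, ρ = 1310 kg/m³
  alloy R: E = 63.00 GPa, ρ = 2243 kg/m³
  alloy U: E = 22.04 GPa, ρ = 1810 kg/m³
  alloy L: E = 210.1 GPa, ρ = 7850 kg/m³
  alloy Q: E = 301.0 GPa, ρ = 3239 kg/m³
  alloy Q: M = 92.9 MN·m/kg
  alloy R: M = 28.1 MN·m/kg
  alloy L: M = 26.8 MN·m/kg
  alloy U: M = 12.2 MN·m/kg
  alloy P: M = 3.09 MN·m/kg
Highest index: alloy Q.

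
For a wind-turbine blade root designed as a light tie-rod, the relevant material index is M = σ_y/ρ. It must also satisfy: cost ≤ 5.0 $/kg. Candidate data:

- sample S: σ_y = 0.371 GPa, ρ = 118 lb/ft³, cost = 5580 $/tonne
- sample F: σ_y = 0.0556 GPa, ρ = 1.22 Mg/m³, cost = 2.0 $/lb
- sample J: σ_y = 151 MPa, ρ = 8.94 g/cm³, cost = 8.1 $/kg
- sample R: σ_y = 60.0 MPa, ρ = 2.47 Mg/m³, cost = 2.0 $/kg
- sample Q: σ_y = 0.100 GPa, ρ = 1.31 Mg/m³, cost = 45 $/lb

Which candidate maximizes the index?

sample F

Screen on constraints: cost ≤ 5.0 $/kg. Survivors: sample F, sample R.
Normalizing units and computing the index:
  sample F: σ_y = 55.60 MPa, ρ = 1220 kg/m³
  sample R: σ_y = 60.00 MPa, ρ = 2470 kg/m³
  sample F: M = 45.6 kN·m/kg
  sample R: M = 24.3 kN·m/kg
Sample F ranks first.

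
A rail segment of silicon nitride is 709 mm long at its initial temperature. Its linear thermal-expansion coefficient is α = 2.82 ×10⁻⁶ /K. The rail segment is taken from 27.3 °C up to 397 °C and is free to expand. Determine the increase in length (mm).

ΔT = 397 − 27.3 = 369.7 K.
ΔL = α·L₀·ΔT = 2.82×10⁻⁶ × 709 mm × 369.7 K = 0.739 mm.

0.739 mm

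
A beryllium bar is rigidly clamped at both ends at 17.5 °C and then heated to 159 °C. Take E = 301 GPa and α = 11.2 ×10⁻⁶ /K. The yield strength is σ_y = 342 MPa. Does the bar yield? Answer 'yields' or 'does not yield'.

yields

ΔT = 141.5 K. Constrained thermal stress σ = E·α·ΔT = 301.0×10³ MPa × 11.2×10⁻⁶ × 141.5 = 477 MPa (compressive).
Compare to σ_y = 342 MPa: σ ≥ σ_y, so it yields.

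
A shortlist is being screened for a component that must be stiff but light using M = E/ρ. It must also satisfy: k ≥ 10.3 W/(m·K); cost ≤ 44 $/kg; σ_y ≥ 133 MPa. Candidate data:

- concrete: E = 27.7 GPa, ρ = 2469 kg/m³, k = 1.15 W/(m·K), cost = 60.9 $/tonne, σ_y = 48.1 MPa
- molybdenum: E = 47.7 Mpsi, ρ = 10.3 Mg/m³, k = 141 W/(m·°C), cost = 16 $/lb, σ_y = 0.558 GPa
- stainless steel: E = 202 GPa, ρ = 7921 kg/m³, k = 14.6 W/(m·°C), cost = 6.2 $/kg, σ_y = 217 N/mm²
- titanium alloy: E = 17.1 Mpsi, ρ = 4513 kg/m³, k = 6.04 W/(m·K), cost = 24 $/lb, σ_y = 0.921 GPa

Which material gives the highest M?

Screen on constraints: k ≥ 10.3 W/(m·K); cost ≤ 44 $/kg; σ_y ≥ 133 MPa. Survivors: molybdenum, stainless steel.
Putting every candidate on a common basis:
  molybdenum: E = 328.9 GPa, ρ = 10300 kg/m³
  stainless steel: E = 202.0 GPa, ρ = 7921 kg/m³
  molybdenum: M = 31.9 MN·m/kg
  stainless steel: M = 25.5 MN·m/kg
Molybdenum ranks first.

molybdenum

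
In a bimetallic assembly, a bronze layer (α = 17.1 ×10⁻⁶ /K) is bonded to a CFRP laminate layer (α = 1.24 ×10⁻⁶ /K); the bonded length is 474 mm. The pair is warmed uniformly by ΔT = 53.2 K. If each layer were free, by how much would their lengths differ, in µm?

400 µm

Δα = |17.1 − 1.24|×10⁻⁶/K = 15.9×10⁻⁶/K.
ΔL_mismatch = Δα·L·ΔT = 15.9×10⁻⁶ × 474.0 mm × 53.2 K = 400 µm.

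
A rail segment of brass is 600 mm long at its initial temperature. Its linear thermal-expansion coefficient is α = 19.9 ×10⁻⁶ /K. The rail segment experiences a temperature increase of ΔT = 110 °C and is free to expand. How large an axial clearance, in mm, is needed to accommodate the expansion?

ΔL = α·L₀·ΔT = 19.9×10⁻⁶ × 600 mm × 110.0 K = 1.31 mm.

1.31 mm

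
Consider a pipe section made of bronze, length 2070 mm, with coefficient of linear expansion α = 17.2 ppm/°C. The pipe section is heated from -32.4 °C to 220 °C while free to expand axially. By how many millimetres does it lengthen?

ΔT = 220 − (-32.4) = 252.4 K.
ΔL = α·L₀·ΔT = 17.2×10⁻⁶ × 2070 mm × 252.4 K = 8.99 mm.

8.99 mm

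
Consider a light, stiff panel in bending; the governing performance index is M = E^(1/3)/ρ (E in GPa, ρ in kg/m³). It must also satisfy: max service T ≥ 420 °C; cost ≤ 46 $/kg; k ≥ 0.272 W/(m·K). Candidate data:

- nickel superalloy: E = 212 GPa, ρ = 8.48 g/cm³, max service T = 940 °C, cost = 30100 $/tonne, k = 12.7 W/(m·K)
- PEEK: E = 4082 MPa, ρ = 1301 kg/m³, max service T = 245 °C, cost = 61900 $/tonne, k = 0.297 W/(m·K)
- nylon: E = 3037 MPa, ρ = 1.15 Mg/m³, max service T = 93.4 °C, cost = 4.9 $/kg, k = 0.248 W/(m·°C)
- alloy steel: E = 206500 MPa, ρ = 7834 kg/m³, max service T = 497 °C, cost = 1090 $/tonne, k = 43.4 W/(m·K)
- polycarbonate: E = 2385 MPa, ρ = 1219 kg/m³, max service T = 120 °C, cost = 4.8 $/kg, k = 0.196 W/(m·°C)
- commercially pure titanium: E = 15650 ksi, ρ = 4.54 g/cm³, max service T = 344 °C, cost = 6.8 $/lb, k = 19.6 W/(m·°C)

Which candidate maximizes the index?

Screen on constraints: max service T ≥ 420 °C; cost ≤ 46 $/kg; k ≥ 0.272 W/(m·K). Survivors: nickel superalloy, alloy steel.
After converting to SI:
  nickel superalloy: E = 212.0 GPa, ρ = 8480 kg/m³
  alloy steel: E = 206.5 GPa, ρ = 7834 kg/m³
  alloy steel: M = 0.754×10⁻³
  nickel superalloy: M = 0.703×10⁻³
Alloy steel has the largest M.

alloy steel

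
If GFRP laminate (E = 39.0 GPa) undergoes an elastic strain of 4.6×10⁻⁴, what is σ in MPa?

17.9 MPa

σ = E·ε = 39000 MPa × 4.6×10⁻⁴ = 17.9 MPa.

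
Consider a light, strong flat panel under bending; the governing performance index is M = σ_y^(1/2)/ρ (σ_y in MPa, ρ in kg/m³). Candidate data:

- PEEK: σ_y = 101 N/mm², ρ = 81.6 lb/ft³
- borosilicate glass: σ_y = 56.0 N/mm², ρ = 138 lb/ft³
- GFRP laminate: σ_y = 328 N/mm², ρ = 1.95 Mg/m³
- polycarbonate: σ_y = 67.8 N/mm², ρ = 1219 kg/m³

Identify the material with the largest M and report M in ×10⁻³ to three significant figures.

Normalizing units and computing the index:
  PEEK: σ_y = 101.0 MPa, ρ = 1307 kg/m³
  borosilicate glass: σ_y = 56.00 MPa, ρ = 2211 kg/m³
  GFRP laminate: σ_y = 328.0 MPa, ρ = 1950 kg/m³
  polycarbonate: σ_y = 67.80 MPa, ρ = 1219 kg/m³
  GFRP laminate: M = 9.29×10⁻³
  PEEK: M = 7.69×10⁻³
  polycarbonate: M = 6.75×10⁻³
  borosilicate glass: M = 3.39×10⁻³
GFRP laminate has the largest M.

GFRP laminate, M = 9.29×10⁻³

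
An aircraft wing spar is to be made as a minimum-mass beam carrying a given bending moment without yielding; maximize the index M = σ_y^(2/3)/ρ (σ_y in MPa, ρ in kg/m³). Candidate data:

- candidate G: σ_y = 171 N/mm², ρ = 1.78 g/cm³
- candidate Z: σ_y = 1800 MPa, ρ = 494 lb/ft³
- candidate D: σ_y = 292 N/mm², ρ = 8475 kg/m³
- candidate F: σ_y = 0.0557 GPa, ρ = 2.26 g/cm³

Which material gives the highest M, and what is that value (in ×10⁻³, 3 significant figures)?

candidate Z, M = 18.7×10⁻³

In SI units:
  candidate G: σ_y = 171.0 MPa, ρ = 1780 kg/m³
  candidate Z: σ_y = 1800 MPa, ρ = 7913 kg/m³
  candidate D: σ_y = 292.0 MPa, ρ = 8475 kg/m³
  candidate F: σ_y = 55.70 MPa, ρ = 2260 kg/m³
  candidate Z: M = 18.7×10⁻³
  candidate G: M = 17.3×10⁻³
  candidate F: M = 6.45×10⁻³
  candidate D: M = 5.19×10⁻³
The maximum is for candidate Z.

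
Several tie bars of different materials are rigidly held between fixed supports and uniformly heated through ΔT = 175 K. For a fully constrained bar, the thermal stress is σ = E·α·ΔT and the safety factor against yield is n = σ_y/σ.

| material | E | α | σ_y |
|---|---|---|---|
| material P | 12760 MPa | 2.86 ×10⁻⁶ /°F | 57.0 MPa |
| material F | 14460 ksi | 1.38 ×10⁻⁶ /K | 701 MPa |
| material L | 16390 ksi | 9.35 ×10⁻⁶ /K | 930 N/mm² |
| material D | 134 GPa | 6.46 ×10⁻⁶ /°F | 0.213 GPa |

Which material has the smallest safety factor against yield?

Converting E to GPa, α to ×10⁻⁶/K, σ_y to MPa, then σ and n for each:
  material P: E = 12.76, α = 5.15, σ_y = 57.00 → σ = 11.5 MPa, n = 4.96
  material F: E = 99.70, α = 1.38, σ_y = 701.0 → σ = 24.1 MPa, n = 29.1
  material L: E = 113.0, α = 9.35, σ_y = 930.0 → σ = 185 MPa, n = 5.03
  material D: E = 134.0, α = 11.6, σ_y = 213.0 → σ = 273 MPa, n = 0.781
Smallest n: material D with n = 0.781.

material D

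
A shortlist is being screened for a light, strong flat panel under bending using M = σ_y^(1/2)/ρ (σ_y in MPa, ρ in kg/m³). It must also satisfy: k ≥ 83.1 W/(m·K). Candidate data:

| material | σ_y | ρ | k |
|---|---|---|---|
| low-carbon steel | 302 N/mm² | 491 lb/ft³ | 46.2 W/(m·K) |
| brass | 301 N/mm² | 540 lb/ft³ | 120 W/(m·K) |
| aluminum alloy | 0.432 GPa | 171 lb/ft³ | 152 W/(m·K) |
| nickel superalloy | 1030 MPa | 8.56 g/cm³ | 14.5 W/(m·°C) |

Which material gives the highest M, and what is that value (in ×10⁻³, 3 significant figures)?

Screen on constraints: k ≥ 83.1 W/(m·K). Survivors: brass, aluminum alloy.
In SI units:
  brass: σ_y = 301.0 MPa, ρ = 8650 kg/m³
  aluminum alloy: σ_y = 432.0 MPa, ρ = 2739 kg/m³
  aluminum alloy: M = 7.59×10⁻³
  brass: M = 2.01×10⁻³
The maximum is for aluminum alloy.

aluminum alloy, M = 7.59×10⁻³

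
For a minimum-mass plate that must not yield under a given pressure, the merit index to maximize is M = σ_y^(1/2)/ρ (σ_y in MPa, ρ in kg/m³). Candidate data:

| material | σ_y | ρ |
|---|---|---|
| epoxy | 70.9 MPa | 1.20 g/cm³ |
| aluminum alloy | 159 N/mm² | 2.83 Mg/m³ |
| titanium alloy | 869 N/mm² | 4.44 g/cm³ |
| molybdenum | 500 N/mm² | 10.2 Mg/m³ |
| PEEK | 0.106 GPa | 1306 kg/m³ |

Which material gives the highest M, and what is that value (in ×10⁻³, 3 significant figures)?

After converting to SI:
  epoxy: σ_y = 70.90 MPa, ρ = 1200 kg/m³
  aluminum alloy: σ_y = 159.0 MPa, ρ = 2830 kg/m³
  titanium alloy: σ_y = 869.0 MPa, ρ = 4440 kg/m³
  molybdenum: σ_y = 500.0 MPa, ρ = 10200 kg/m³
  PEEK: σ_y = 106.0 MPa, ρ = 1306 kg/m³
  PEEK: M = 7.88×10⁻³
  epoxy: M = 7.02×10⁻³
  titanium alloy: M = 6.64×10⁻³
  aluminum alloy: M = 4.46×10⁻³
  molybdenum: M = 2.19×10⁻³
PEEK has the largest M.

PEEK, M = 7.88×10⁻³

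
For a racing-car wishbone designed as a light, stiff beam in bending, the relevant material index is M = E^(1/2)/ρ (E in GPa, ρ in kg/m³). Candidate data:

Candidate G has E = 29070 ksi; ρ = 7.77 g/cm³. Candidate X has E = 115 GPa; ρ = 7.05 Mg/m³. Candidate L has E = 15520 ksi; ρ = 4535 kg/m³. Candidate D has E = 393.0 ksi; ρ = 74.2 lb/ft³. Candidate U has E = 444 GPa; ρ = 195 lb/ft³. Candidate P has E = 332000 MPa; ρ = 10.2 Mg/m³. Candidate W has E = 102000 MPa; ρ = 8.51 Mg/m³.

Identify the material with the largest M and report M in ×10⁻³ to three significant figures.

candidate U, M = 6.75×10⁻³

After converting to SI:
  candidate G: E = 200.4 GPa, ρ = 7770 kg/m³
  candidate X: E = 115.0 GPa, ρ = 7050 kg/m³
  candidate L: E = 107.0 GPa, ρ = 4535 kg/m³
  candidate D: E = 2.710 GPa, ρ = 1189 kg/m³
  candidate U: E = 444.0 GPa, ρ = 3124 kg/m³
  candidate P: E = 332.0 GPa, ρ = 10200 kg/m³
  candidate W: E = 102.0 GPa, ρ = 8510 kg/m³
  candidate U: M = 6.75×10⁻³
  candidate L: M = 2.28×10⁻³
  candidate G: M = 1.82×10⁻³
  candidate P: M = 1.79×10⁻³
  candidate X: M = 1.52×10⁻³
  candidate D: M = 1.38×10⁻³
  candidate W: M = 1.19×10⁻³
The maximum is for candidate U.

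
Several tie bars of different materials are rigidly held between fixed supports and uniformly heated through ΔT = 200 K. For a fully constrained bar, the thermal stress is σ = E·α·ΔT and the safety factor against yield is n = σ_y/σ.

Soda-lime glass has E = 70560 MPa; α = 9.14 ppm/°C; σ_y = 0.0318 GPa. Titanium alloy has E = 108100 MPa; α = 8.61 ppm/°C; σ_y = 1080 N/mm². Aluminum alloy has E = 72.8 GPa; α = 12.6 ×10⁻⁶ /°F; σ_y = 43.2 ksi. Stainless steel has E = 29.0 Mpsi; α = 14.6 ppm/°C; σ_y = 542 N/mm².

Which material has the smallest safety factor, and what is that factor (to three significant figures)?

soda-lime glass, n = 0.247

Converting E to GPa, α to ×10⁻⁶/K, σ_y to MPa, then σ and n for each:
  soda-lime glass: E = 70.56, α = 9.14, σ_y = 31.80 → σ = 129 MPa, n = 0.247
  titanium alloy: E = 108.1, α = 8.61, σ_y = 1080 → σ = 186 MPa, n = 5.80
  aluminum alloy: E = 72.80, α = 22.7, σ_y = 297.9 → σ = 330 MPa, n = 0.902
  stainless steel: E = 199.9, α = 14.6, σ_y = 542.0 → σ = 584 MPa, n = 0.928
Soda-lime glass has the lowest safety factor, n = 0.247.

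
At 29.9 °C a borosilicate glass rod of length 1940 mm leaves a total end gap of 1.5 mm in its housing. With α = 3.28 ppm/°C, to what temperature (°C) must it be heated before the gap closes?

266 °C

α·L₀·ΔT = 1.5 mm ⇒ ΔT = 1.5 / (3.28×10⁻⁶ × 1940.0) = 235.7 K.
T = 29.9 + 235.7 = 265.6 °C.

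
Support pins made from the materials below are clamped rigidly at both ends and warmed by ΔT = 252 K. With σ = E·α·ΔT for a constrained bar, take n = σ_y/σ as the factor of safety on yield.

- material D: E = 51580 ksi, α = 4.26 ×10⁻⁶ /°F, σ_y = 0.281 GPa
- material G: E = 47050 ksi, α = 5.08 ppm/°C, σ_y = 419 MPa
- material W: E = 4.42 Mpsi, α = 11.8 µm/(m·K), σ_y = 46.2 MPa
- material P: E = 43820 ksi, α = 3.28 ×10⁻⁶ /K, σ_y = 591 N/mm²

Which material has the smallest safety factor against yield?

material D

In consistent units (E in GPa, α in ×10⁻⁶/K, σ_y in MPa):
  material D: E = 355.6, α = 7.67, σ_y = 281.0 → σ = 687 MPa, n = 0.409
  material G: E = 324.4, α = 5.08, σ_y = 419.0 → σ = 415 MPa, n = 1.01
  material W: E = 30.47, α = 11.8, σ_y = 46.20 → σ = 90.6 MPa, n = 0.510
  material P: E = 302.1, α = 3.28, σ_y = 591.0 → σ = 250 MPa, n = 2.37
Material D has the lowest safety factor, n = 0.409.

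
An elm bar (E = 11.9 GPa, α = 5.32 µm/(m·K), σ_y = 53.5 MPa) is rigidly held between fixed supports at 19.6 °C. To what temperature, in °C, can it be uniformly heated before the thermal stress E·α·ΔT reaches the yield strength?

E·α·ΔT = 53.50 MPa ⇒ ΔT = 53.50 / (11.90×10³ × 5.32×10⁻⁶) = 845.1 K.
T = 19.6 + 845.1 = 864.7 °C.

865 °C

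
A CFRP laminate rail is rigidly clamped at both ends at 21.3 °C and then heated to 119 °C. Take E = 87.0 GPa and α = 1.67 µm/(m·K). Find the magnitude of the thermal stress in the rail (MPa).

ΔT = 97.70 K. Constrained thermal stress σ = E·α·ΔT = 87.00×10³ MPa × 1.67×10⁻⁶ × 97.70 = 14.2 MPa (compressive).

14.2 MPa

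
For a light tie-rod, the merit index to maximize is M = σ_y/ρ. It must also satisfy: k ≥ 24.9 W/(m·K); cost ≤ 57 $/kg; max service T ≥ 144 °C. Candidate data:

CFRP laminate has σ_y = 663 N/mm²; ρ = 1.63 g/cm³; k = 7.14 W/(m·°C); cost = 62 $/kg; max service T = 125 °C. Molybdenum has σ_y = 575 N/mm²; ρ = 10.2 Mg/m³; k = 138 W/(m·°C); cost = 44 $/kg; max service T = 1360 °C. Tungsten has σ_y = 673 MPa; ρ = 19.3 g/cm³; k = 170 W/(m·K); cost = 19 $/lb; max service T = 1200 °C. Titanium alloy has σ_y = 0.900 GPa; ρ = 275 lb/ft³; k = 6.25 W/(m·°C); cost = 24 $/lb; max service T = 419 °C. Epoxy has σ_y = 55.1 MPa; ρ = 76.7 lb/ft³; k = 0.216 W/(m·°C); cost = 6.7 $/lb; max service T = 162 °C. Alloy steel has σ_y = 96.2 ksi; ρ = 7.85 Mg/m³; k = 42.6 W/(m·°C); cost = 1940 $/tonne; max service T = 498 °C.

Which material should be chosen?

alloy steel

Screen on constraints: k ≥ 24.9 W/(m·K); cost ≤ 57 $/kg; max service T ≥ 144 °C. Survivors: molybdenum, tungsten, alloy steel.
After converting to SI:
  molybdenum: σ_y = 575.0 MPa, ρ = 10200 kg/m³
  tungsten: σ_y = 673.0 MPa, ρ = 19300 kg/m³
  alloy steel: σ_y = 663.3 MPa, ρ = 7850 kg/m³
  alloy steel: M = 84.5 kN·m/kg
  molybdenum: M = 56.4 kN·m/kg
  tungsten: M = 34.9 kN·m/kg
Alloy steel ranks first.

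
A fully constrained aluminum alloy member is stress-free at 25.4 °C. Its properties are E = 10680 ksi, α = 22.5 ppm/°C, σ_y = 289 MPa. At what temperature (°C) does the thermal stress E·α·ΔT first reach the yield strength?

E = 10680 ksi = 73.64 GPa.
E·α·ΔT = 289.0 MPa ⇒ ΔT = 289.0 / (73.64×10³ × 22.5×10⁻⁶) = 174.4 K.
T = 25.4 + 174.4 = 199.8 °C.

200 °C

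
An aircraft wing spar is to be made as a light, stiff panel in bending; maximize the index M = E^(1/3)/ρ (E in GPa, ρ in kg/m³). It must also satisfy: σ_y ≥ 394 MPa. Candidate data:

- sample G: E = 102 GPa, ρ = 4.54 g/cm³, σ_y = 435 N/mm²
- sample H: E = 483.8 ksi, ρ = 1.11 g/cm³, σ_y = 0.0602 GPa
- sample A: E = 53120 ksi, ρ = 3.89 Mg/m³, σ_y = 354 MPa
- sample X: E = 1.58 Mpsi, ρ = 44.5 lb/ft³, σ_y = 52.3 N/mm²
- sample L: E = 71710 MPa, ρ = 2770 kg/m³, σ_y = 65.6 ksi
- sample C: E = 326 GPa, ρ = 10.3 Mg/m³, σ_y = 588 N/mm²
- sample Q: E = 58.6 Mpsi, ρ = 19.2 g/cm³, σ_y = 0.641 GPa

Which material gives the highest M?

sample L

Screen on constraints: σ_y ≥ 394 MPa. Survivors: sample G, sample L, sample C, sample Q.
Convert each candidate to consistent units, then evaluate M:
  sample G: E = 102.0 GPa, ρ = 4540 kg/m³
  sample L: E = 71.71 GPa, ρ = 2770 kg/m³
  sample C: E = 326.0 GPa, ρ = 10300 kg/m³
  sample Q: E = 404.0 GPa, ρ = 19200 kg/m³
  sample L: M = 1.50×10⁻³
  sample G: M = 1.03×10⁻³
  sample C: M = 0.668×10⁻³
  sample Q: M = 0.385×10⁻³
Sample L ranks first.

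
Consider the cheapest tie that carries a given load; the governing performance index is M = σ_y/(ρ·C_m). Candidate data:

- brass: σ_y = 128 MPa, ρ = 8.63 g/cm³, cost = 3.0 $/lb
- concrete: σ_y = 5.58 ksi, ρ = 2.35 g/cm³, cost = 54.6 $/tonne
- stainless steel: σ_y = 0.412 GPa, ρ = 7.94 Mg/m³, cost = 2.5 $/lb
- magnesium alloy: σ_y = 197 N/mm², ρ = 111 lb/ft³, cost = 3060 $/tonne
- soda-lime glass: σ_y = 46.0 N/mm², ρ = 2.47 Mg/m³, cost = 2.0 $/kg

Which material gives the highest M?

concrete

Normalizing units and computing the index:
  brass: σ_y = 128.0 MPa, ρ = 8630 kg/m³, cost = 6.614 $/kg
  concrete: σ_y = 38.47 MPa, ρ = 2350 kg/m³, cost = 0.05460 $/kg
  stainless steel: σ_y = 412.0 MPa, ρ = 7940 kg/m³, cost = 5.511 $/kg
  magnesium alloy: σ_y = 197.0 MPa, ρ = 1778 kg/m³, cost = 3.060 $/kg
  soda-lime glass: σ_y = 46.00 MPa, ρ = 2470 kg/m³, cost = 2.000 $/kg
  concrete: M = 300 kN·m per $
  magnesium alloy: M = 36.2 kN·m per $
  stainless steel: M = 9.41 kN·m per $
  soda-lime glass: M = 9.31 kN·m per $
  brass: M = 2.24 kN·m per $
Highest index: concrete.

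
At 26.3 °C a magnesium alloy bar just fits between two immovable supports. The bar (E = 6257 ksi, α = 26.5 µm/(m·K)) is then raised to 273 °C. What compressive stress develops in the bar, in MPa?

282 MPa

E = 6257 ksi = 43.14 GPa.
ΔT = 246.7 K. Constrained thermal stress σ = E·α·ΔT = 43.14×10³ MPa × 26.5×10⁻⁶ × 246.7 = 282 MPa (compressive).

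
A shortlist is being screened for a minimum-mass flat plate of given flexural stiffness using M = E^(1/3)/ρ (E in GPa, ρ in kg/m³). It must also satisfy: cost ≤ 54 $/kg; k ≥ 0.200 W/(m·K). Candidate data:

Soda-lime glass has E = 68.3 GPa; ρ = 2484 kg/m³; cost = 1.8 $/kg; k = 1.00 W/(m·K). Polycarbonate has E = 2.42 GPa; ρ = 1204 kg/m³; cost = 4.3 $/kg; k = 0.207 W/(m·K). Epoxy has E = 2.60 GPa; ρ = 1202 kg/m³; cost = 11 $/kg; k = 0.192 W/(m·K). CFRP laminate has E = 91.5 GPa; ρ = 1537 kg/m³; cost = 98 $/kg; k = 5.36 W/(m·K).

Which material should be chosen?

soda-lime glass

Screen on constraints: cost ≤ 54 $/kg; k ≥ 0.200 W/(m·K). Survivors: soda-lime glass, polycarbonate.
Per-candidate index values:
  soda-lime glass: M = 1.65×10⁻³
  polycarbonate: M = 1.12×10⁻³
Soda-lime glass has the largest M.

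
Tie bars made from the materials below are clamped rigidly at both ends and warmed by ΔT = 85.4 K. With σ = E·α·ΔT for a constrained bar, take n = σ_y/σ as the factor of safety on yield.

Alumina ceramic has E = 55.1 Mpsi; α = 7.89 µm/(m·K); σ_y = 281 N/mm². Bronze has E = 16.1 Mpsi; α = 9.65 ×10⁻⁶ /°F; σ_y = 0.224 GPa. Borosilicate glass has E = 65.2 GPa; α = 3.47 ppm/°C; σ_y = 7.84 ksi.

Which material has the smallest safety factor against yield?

alumina ceramic

Per material, after unit conversion:
  alumina ceramic: E = 379.9, α = 7.89, σ_y = 281.0 → σ = 256 MPa, n = 1.10
  bronze: E = 111.0, α = 17.4, σ_y = 224.0 → σ = 165 MPa, n = 1.36
  borosilicate glass: E = 65.20, α = 3.47, σ_y = 54.05 → σ = 19.3 MPa, n = 2.80
The minimum is alumina ceramic at n = 1.10.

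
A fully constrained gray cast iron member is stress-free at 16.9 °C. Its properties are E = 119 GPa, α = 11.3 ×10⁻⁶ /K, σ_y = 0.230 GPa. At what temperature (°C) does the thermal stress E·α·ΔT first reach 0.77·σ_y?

σ_y = 0.230 GPa = 230.0 MPa.
E·α·ΔT = 177.1 MPa ⇒ ΔT = 177.1 / (119.0×10³ × 11.3×10⁻⁶) = 131.7 K.
T = 16.9 + 131.7 = 148.6 °C.

149 °C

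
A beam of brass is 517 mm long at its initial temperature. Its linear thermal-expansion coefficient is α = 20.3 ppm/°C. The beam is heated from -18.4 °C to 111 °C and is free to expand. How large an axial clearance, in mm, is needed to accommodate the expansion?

ΔT = 111 − (-18.4) = 129.4 K.
ΔL = α·L₀·ΔT = 20.3×10⁻⁶ × 517 mm × 129.4 K = 1.36 mm.

1.36 mm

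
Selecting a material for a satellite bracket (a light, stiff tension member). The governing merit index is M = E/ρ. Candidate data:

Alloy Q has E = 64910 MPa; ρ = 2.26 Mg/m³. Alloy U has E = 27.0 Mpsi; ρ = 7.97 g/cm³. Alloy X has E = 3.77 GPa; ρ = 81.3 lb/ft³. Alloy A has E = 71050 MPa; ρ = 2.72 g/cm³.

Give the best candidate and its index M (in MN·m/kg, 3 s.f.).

In SI units:
  alloy Q: E = 64.91 GPa, ρ = 2260 kg/m³
  alloy U: E = 186.2 GPa, ρ = 7970 kg/m³
  alloy X: E = 3.770 GPa, ρ = 1302 kg/m³
  alloy A: E = 71.05 GPa, ρ = 2720 kg/m³
  alloy Q: M = 28.7 MN·m/kg
  alloy A: M = 26.1 MN·m/kg
  alloy U: M = 23.4 MN·m/kg
  alloy X: M = 2.89 MN·m/kg
Alloy Q has the largest M.

alloy Q, M = 28.7 MN·m/kg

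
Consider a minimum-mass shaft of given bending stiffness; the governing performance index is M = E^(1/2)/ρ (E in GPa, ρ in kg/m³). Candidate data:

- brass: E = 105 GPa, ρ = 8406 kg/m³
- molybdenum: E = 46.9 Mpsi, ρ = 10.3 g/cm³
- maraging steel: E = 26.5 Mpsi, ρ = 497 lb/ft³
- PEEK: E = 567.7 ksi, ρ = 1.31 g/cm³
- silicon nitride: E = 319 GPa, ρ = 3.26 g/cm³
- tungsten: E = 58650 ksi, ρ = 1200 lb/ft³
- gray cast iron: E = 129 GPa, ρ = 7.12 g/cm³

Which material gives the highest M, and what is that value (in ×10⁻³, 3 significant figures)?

silicon nitride, M = 5.48×10⁻³

Putting every candidate on a common basis:
  brass: E = 105.0 GPa, ρ = 8406 kg/m³
  molybdenum: E = 323.4 GPa, ρ = 10300 kg/m³
  maraging steel: E = 182.7 GPa, ρ = 7961 kg/m³
  PEEK: E = 3.914 GPa, ρ = 1310 kg/m³
  silicon nitride: E = 319.0 GPa, ρ = 3260 kg/m³
  tungsten: E = 404.4 GPa, ρ = 19220 kg/m³
  gray cast iron: E = 129.0 GPa, ρ = 7120 kg/m³
  silicon nitride: M = 5.48×10⁻³
  molybdenum: M = 1.75×10⁻³
  maraging steel: M = 1.70×10⁻³
  gray cast iron: M = 1.60×10⁻³
  PEEK: M = 1.51×10⁻³
  brass: M = 1.22×10⁻³
  tungsten: M = 1.05×10⁻³
Silicon nitride ranks first.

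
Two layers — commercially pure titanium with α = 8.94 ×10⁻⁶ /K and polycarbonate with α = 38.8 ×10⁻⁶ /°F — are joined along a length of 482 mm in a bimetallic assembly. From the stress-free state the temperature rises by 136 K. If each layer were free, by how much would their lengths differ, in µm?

polycarbonate: α = 38.8×10⁻⁶/°F × 9/5 = 69.8×10⁻⁶/K.
Δα = |8.94 − 69.8|×10⁻⁶/K = 60.9×10⁻⁶/K.
ΔL_mismatch = Δα·L·ΔT = 60.9×10⁻⁶ × 482.0 mm × 136.0 K = 3990 µm.

3990 µm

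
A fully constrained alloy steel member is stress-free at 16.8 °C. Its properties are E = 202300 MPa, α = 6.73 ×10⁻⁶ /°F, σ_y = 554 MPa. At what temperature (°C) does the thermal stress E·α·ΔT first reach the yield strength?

E = 202300 MPa = 202.3 GPa.
α = 6.73×10⁻⁶/°F × 9/5 = 12.1×10⁻⁶/K.
E·α·ΔT = 554.0 MPa ⇒ ΔT = 554.0 / (202.3×10³ × 12.1×10⁻⁶) = 226.1 K.
T = 16.8 + 226.1 = 242.9 °C.

243 °C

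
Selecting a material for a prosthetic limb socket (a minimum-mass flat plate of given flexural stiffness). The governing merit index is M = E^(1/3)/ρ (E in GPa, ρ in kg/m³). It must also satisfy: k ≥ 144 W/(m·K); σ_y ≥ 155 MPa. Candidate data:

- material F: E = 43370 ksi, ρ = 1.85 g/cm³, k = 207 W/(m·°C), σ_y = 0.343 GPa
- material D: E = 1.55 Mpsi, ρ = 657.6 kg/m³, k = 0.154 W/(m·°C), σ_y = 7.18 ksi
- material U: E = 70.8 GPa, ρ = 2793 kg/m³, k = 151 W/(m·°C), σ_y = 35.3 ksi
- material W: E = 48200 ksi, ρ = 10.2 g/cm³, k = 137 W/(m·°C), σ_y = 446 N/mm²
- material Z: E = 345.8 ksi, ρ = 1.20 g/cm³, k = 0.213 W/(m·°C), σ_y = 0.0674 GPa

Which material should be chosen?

material F

Screen on constraints: k ≥ 144 W/(m·K); σ_y ≥ 155 MPa. Survivors: material F, material U.
In SI units:
  material F: E = 299.0 GPa, ρ = 1850 kg/m³
  material U: E = 70.80 GPa, ρ = 2793 kg/m³
  material F: M = 3.61×10⁻³
  material U: M = 1.48×10⁻³
Highest index: material F.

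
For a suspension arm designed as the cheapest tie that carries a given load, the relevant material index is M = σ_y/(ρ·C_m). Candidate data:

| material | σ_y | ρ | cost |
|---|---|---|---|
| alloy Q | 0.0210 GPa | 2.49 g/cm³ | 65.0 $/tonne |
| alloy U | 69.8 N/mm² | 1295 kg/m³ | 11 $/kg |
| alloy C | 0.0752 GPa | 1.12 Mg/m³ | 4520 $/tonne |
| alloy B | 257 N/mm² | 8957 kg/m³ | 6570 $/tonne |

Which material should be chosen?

alloy Q

Convert each candidate to consistent units, then evaluate M:
  alloy Q: σ_y = 21.00 MPa, ρ = 2490 kg/m³, cost = 0.06500 $/kg
  alloy U: σ_y = 69.80 MPa, ρ = 1295 kg/m³, cost = 11.00 $/kg
  alloy C: σ_y = 75.20 MPa, ρ = 1120 kg/m³, cost = 4.520 $/kg
  alloy B: σ_y = 257.0 MPa, ρ = 8957 kg/m³, cost = 6.570 $/kg
  alloy Q: M = 130 kN·m per $
  alloy C: M = 14.9 kN·m per $
  alloy U: M = 4.90 kN·m per $
  alloy B: M = 4.37 kN·m per $
Alloy Q has the largest M.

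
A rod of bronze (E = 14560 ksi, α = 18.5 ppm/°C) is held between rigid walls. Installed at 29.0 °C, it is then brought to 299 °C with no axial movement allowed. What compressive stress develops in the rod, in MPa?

501 MPa

E = 14560 ksi = 100.4 GPa.
ΔT = 270.0 K. Constrained thermal stress σ = E·α·ΔT = 100.4×10³ MPa × 18.5×10⁻⁶ × 270.0 = 501 MPa (compressive).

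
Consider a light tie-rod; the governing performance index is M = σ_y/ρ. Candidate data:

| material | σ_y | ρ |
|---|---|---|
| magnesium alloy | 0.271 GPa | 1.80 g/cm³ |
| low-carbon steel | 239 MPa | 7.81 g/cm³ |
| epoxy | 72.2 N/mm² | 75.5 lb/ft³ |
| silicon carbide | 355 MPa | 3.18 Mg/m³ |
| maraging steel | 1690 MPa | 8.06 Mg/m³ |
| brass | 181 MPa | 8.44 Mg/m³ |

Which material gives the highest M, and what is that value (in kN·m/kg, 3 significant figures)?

In SI units:
  magnesium alloy: σ_y = 271.0 MPa, ρ = 1800 kg/m³
  low-carbon steel: σ_y = 239.0 MPa, ρ = 7810 kg/m³
  epoxy: σ_y = 72.20 MPa, ρ = 1209 kg/m³
  silicon carbide: σ_y = 355.0 MPa, ρ = 3180 kg/m³
  maraging steel: σ_y = 1690 MPa, ρ = 8060 kg/m³
  brass: σ_y = 181.0 MPa, ρ = 8440 kg/m³
  maraging steel: M = 210 kN·m/kg
  magnesium alloy: M = 151 kN·m/kg
  silicon carbide: M = 112 kN·m/kg
  epoxy: M = 59.7 kN·m/kg
  low-carbon steel: M = 30.6 kN·m/kg
  brass: M = 21.4 kN·m/kg
Highest index: maraging steel.

maraging steel, M = 210 kN·m/kg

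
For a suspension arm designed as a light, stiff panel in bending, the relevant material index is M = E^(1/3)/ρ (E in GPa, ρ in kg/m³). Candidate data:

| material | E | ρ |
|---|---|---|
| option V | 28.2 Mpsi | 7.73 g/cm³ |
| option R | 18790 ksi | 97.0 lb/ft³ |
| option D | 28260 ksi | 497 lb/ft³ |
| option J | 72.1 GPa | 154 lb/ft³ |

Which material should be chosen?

In SI units:
  option V: E = 194.4 GPa, ρ = 7730 kg/m³
  option R: E = 129.6 GPa, ρ = 1554 kg/m³
  option D: E = 194.8 GPa, ρ = 7961 kg/m³
  option J: E = 72.10 GPa, ρ = 2467 kg/m³
  option R: M = 3.26×10⁻³
  option J: M = 1.69×10⁻³
  option V: M = 0.749×10⁻³
  option D: M = 0.728×10⁻³
Option R ranks first.

option R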